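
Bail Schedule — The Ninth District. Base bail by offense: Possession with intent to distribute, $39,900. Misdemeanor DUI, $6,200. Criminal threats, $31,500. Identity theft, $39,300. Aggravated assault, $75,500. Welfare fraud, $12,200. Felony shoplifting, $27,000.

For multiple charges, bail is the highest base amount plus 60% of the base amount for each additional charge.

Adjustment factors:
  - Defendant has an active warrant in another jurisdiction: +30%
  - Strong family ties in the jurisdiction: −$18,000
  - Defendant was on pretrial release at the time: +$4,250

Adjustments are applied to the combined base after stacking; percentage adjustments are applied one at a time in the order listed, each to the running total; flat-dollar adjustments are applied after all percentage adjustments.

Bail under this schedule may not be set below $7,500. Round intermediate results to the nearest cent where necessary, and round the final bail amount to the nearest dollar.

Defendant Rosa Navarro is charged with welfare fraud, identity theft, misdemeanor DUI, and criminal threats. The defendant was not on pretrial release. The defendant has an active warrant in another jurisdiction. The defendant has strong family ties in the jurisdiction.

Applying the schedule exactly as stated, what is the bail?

Base amounts from the schedule: welfare fraud $12,200; identity theft $39,300; misdemeanor DUI $6,200; criminal threats $31,500.
Stacking rule: highest base plus 60% of each additional charge. Highest is identity theft at $39,300. Additional: $12,200 × 60% = $7,320; $6,200 × 60% = $3,720; $31,500 × 60% = $18,900. Combined base = $39,300 + $29,940 = $69,240.
Defendant has an active warrant in another jurisdiction (+30%): $69,240 × 1.3 = $90,012.
Strong family ties in the jurisdiction (−$18,000 flat): $90,012 − $18,000 = $72,012.
$72,012 is at or above the $7,500 minimum.

$72,012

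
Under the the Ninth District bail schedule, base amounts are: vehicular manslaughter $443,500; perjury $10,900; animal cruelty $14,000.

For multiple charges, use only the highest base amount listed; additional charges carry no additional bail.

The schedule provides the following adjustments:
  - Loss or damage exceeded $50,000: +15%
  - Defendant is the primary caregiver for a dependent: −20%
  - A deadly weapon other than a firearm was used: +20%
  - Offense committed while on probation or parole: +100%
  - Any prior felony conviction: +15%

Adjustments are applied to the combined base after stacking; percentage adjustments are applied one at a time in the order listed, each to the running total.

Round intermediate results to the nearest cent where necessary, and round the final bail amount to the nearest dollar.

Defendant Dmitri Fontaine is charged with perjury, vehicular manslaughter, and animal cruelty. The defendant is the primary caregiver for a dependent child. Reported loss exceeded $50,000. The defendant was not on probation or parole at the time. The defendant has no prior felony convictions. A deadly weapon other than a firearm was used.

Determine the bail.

$489,624

Base amounts from the schedule: perjury $10,900; vehicular manslaughter $443,500; animal cruelty $14,000.
Stacking rule: use the highest base only. Highest is vehicular manslaughter at $443,500. Combined base = $443,500.
Loss or damage exceeded $50,000 (+15%): $443,500 × 1.15 = $510,025.
Defendant is the primary caregiver for a dependent (−20%): $510,025 × 0.8 = $408,020.
A deadly weapon other than a firearm was used (+20%): $408,020 × 1.2 = $489,624.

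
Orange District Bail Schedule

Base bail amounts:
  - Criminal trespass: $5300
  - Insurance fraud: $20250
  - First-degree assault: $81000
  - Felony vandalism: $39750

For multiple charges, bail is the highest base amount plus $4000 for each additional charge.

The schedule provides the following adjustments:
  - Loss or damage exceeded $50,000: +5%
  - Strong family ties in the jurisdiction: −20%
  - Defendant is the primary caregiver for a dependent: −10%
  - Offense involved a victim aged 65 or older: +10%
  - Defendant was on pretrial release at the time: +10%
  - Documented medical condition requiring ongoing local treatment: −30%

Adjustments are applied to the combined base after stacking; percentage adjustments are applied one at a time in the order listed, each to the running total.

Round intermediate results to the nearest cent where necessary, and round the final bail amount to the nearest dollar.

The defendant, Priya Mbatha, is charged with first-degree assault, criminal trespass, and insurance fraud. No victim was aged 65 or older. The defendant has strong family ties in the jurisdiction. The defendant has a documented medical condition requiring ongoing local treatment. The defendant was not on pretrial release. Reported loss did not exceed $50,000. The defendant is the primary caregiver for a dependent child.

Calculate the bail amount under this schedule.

Base amounts from the schedule: first-degree assault $81000; criminal trespass $5300; insurance fraud $20250.
Stacking rule: highest base plus $4000 per additional charge. Highest is first-degree assault at $81000; 2 additional charges → +$8000. Combined base = $89000.
Strong family ties in the jurisdiction (−20%): $89000 × 0.8 = $71200.
Defendant is the primary caregiver for a dependent (−10%): $71200 × 0.9 = $64080.
Documented medical condition requiring ongoing local treatment (−30%): $64080 × 0.7 = $44856.

$44856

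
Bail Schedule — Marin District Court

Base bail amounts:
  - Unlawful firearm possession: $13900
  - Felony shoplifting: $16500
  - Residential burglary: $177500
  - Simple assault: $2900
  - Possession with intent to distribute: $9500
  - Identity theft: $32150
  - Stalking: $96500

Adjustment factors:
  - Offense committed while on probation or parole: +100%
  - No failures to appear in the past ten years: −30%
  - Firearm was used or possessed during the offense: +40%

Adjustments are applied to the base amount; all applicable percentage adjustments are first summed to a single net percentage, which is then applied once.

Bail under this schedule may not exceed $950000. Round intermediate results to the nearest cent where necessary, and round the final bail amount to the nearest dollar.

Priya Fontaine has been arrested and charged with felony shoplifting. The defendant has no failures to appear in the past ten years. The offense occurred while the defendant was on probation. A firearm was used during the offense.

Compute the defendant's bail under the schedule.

Base amounts from the schedule: felony shoplifting $16500.
Single charge. Combined base = $16500.
Net percentage adjustment: +100% −30% +40% = +110%. $16500 × 2.1 = $34650.
$34650 is within the $950000 maximum.

$34650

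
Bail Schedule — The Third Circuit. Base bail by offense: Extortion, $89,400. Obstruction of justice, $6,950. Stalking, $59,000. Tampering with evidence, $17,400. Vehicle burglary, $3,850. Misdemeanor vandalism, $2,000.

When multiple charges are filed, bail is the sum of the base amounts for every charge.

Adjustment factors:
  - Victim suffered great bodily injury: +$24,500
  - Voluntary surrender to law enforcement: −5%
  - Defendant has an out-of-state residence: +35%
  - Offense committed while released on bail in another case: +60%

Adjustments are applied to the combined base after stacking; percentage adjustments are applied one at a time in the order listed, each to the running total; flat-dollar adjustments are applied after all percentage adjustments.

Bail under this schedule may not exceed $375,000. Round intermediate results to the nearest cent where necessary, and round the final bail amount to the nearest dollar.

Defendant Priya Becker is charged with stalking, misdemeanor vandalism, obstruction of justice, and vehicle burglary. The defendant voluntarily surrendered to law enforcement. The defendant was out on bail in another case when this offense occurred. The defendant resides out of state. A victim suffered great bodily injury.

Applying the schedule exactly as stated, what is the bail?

Base amounts from the schedule: stalking $59,000; misdemeanor vandalism $2,000; obstruction of justice $6,950; vehicle burglary $3,850.
Stacking rule: sum of all bases. $59,000 + $2,000 + $6,950 + $3,850 = $71,800.
Voluntary surrender to law enforcement (−5%): $71,800 × 0.95 = $68,210.
Defendant has an out-of-state residence (+35%): $68,210 × 1.35 = $92,083.50.
Offense committed while released on bail in another case (+60%): $92,083.50 × 1.6 = $147,333.60.
Victim suffered great bodily injury (+$24,500 flat): $147,333.60 + $24,500 = $171,833.60.
$171,833.60 is within the $375,000 maximum.
Rounded to the nearest dollar: $171,834.

$171,834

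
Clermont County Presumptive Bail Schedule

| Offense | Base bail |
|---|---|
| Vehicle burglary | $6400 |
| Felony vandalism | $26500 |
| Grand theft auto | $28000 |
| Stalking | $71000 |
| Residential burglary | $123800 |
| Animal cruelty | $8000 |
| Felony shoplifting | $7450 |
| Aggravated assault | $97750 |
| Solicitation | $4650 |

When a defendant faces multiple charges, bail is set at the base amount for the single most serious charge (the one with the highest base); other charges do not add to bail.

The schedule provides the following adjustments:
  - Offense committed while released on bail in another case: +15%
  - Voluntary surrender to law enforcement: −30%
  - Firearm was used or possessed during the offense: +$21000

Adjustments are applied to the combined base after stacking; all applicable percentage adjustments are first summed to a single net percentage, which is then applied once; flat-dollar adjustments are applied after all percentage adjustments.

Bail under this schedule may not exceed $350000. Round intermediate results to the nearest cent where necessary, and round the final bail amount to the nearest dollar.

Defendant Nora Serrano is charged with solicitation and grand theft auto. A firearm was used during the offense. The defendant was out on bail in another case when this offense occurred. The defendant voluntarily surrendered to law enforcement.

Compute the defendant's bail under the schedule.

Base amounts from the schedule: solicitation $4650; grand theft auto $28000.
Stacking rule: use the highest base only. Highest is grand theft auto at $28000. Combined base = $28000.
Net percentage adjustment: +15% −30% = −15%. $28000 × 0.85 = $23800.
Firearm was used or possessed during the offense (+$21000 flat): $23800 + $21000 = $44800.
$44800 is within the $350000 maximum.

$44800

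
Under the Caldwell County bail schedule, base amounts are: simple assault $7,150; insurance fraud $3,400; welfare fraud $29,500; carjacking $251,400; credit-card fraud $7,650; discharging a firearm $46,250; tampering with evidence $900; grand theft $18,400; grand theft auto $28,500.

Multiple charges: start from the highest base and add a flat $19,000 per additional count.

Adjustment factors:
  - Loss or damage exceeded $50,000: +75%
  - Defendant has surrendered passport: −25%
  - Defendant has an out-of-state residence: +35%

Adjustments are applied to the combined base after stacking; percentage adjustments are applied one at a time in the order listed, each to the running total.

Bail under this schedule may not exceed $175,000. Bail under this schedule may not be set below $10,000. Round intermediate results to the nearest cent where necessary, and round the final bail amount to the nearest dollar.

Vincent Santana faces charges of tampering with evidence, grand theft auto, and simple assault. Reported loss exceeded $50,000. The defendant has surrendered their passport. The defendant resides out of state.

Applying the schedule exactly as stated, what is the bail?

Base amounts from the schedule: tampering with evidence $900; grand theft auto $28,500; simple assault $7,150.
Stacking rule: highest base plus $19,000 per additional charge. Highest is grand theft auto at $28,500; 2 additional charges → +$38,000. Combined base = $66,500.
Loss or damage exceeded $50,000 (+75%): $66,500 × 1.75 = $116,375.
Defendant has surrendered passport (−25%): $116,375 × 0.75 = $87,281.25.
Defendant has an out-of-state residence (+35%): $87,281.25 × 1.35 = $117,829.69.
$117,829.69 is within the $175,000 maximum.
$117,829.69 is at or above the $10,000 minimum.
Rounded to the nearest dollar: $117,830.

$117,830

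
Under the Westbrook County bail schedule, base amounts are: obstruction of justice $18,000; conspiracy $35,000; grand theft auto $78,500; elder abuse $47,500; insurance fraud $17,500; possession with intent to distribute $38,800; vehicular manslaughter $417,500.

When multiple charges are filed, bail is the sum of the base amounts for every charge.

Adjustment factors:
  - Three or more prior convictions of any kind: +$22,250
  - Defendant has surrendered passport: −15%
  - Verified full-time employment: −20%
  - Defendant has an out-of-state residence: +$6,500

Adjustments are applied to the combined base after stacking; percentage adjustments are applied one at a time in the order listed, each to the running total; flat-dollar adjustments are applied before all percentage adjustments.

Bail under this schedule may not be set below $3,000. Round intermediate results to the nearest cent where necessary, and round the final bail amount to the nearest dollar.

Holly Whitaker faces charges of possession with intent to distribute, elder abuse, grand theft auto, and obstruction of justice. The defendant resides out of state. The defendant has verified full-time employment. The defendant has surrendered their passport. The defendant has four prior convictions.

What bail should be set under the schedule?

$143,854

Base amounts from the schedule: possession with intent to distribute $38,800; elder abuse $47,500; grand theft auto $78,500; obstruction of justice $18,000.
Stacking rule: sum of all bases. $38,800 + $47,500 + $78,500 + $18,000 = $182,800.
Three or more prior convictions of any kind (+$22,250 flat): $182,800 + $22,250 = $205,050.
Defendant has an out-of-state residence (+$6,500 flat): $205,050 + $6,500 = $211,550.
Defendant has surrendered passport (−15%): $211,550 × 0.85 = $179,817.50.
Verified full-time employment (−20%): $179,817.50 × 0.8 = $143,854.
$143,854 is at or above the $3,000 minimum.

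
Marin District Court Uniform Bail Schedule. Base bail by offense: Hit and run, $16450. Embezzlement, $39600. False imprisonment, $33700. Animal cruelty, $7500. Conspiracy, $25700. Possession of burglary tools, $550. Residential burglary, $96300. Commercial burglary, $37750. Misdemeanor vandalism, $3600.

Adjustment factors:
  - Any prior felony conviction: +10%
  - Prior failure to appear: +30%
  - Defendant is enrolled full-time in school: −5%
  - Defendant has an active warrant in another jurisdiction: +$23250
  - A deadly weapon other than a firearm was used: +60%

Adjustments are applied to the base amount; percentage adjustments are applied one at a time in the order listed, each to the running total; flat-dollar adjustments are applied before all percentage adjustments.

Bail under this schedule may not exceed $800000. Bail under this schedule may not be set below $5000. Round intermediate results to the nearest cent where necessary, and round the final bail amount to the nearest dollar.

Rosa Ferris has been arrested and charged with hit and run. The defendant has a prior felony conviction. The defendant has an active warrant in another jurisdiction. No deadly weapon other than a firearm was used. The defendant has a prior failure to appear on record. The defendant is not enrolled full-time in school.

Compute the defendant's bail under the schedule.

$56771

Base amounts from the schedule: hit and run $16450.
Single charge. Combined base = $16450.
Defendant has an active warrant in another jurisdiction (+$23250 flat): $16450 + $23250 = $39700.
Any prior felony conviction (+10%): $39700 × 1.1 = $43670.
Prior failure to appear (+30%): $43670 × 1.3 = $56771.
$56771 is within the $800000 maximum.
$56771 is at or above the $5000 minimum.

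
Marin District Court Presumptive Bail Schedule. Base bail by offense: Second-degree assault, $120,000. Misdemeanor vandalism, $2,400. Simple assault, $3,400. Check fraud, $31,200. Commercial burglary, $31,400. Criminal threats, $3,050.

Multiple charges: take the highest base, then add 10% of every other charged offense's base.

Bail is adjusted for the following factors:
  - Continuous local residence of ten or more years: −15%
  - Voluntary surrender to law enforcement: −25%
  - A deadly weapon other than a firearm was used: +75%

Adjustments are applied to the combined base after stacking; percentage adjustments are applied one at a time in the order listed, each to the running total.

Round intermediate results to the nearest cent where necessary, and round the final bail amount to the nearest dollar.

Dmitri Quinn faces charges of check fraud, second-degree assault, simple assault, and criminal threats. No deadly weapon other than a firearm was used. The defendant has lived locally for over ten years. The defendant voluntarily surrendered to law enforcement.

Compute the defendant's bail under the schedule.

$78,900

Base amounts from the schedule: check fraud $31,200; second-degree assault $120,000; simple assault $3,400; criminal threats $3,050.
Stacking rule: highest base plus 10% of each additional charge. Highest is second-degree assault at $120,000. Additional: $31,200 × 10% = $3,120; $3,400 × 10% = $340; $3,050 × 10% = $305. Combined base = $120,000 + $3,765 = $123,765.
Continuous local residence of ten or more years (−15%): $123,765 × 0.85 = $105,200.25.
Voluntary surrender to law enforcement (−25%): $105,200.25 × 0.75 = $78,900.19.
Rounded to the nearest dollar: $78,900.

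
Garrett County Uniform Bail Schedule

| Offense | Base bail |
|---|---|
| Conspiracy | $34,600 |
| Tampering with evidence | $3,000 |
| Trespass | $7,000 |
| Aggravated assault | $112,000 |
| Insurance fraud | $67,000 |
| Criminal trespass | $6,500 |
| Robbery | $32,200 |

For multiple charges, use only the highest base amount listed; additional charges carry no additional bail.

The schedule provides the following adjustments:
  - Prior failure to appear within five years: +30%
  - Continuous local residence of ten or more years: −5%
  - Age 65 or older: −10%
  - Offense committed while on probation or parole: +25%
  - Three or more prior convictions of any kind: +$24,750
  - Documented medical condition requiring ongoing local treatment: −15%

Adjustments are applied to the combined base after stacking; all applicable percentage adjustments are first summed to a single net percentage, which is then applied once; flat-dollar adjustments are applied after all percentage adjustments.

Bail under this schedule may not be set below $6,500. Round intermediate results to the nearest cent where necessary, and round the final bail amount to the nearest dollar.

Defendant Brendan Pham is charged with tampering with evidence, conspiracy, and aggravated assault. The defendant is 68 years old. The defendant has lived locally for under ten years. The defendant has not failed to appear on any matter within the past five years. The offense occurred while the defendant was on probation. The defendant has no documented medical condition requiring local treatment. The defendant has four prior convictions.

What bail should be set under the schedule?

$153,550

Base amounts from the schedule: tampering with evidence $3,000; conspiracy $34,600; aggravated assault $112,000.
Stacking rule: use the highest base only. Highest is aggravated assault at $112,000. Combined base = $112,000.
Net percentage adjustment: −10% +25% = +15%. $112,000 × 1.15 = $128,800.
Three or more prior convictions of any kind (+$24,750 flat): $128,800 + $24,750 = $153,550.
$153,550 is at or above the $6,500 minimum.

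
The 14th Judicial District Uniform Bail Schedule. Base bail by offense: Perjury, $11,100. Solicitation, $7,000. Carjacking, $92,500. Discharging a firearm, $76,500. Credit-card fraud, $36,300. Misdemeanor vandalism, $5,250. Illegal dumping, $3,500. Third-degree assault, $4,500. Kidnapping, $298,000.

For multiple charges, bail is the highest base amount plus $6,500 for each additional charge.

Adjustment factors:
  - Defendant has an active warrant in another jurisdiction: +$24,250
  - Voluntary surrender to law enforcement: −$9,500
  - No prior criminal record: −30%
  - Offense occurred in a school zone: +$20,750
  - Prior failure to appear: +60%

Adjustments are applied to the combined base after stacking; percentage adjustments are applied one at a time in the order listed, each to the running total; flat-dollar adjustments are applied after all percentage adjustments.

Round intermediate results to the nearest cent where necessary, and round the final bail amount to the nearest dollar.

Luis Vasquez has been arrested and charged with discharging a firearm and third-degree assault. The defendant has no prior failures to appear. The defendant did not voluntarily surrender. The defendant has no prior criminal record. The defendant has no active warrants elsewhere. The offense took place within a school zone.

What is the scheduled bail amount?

Base amounts from the schedule: discharging a firearm $76,500; third-degree assault $4,500.
Stacking rule: highest base plus $6,500 per additional charge. Highest is discharging a firearm at $76,500; 1 additional charge → +$6,500. Combined base = $83,000.
No prior criminal record (−30%): $83,000 × 0.7 = $58,100.
Offense occurred in a school zone (+$20,750 flat): $58,100 + $20,750 = $78,850.

$78,850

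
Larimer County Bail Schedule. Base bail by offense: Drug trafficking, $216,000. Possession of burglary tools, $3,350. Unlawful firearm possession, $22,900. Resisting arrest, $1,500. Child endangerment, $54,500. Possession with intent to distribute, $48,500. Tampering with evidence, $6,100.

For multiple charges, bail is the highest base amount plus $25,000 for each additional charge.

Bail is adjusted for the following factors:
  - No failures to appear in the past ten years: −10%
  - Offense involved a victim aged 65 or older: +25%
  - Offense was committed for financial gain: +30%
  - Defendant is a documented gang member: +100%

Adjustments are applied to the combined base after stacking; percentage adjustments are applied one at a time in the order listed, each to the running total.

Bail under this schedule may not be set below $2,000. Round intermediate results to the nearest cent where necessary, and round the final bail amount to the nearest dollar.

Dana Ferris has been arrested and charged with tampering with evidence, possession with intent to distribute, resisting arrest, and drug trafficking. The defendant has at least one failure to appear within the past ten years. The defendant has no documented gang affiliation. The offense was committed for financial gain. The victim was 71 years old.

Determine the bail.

Base amounts from the schedule: tampering with evidence $6,100; possession with intent to distribute $48,500; resisting arrest $1,500; drug trafficking $216,000.
Stacking rule: highest base plus $25,000 per additional charge. Highest is drug trafficking at $216,000; 3 additional charges → +$75,000. Combined base = $291,000.
Offense involved a victim aged 65 or older (+25%): $291,000 × 1.25 = $363,750.
Offense was committed for financial gain (+30%): $363,750 × 1.3 = $472,875.
$472,875 is at or above the $2,000 minimum.

$472,875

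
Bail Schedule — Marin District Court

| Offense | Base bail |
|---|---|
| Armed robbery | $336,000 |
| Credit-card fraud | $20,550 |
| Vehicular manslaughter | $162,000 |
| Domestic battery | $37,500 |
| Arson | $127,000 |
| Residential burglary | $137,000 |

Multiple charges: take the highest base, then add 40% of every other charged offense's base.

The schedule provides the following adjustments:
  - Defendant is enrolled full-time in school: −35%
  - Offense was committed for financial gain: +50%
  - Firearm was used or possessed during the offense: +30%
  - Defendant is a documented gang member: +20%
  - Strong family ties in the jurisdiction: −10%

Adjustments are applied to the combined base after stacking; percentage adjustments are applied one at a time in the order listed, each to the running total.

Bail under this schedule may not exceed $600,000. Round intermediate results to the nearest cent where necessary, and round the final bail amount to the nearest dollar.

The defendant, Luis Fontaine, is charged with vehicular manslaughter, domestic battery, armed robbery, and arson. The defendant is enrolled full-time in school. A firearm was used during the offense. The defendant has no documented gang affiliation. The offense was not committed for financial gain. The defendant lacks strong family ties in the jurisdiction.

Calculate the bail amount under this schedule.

Base amounts from the schedule: vehicular manslaughter $162,000; domestic battery $37,500; armed robbery $336,000; arson $127,000.
Stacking rule: highest base plus 40% of each additional charge. Highest is armed robbery at $336,000. Additional: $162,000 × 40% = $64,800; $37,500 × 40% = $15,000; $127,000 × 40% = $50,800. Combined base = $336,000 + $130,600 = $466,600.
Defendant is enrolled full-time in school (−35%): $466,600 × 0.65 = $303,290.
Firearm was used or possessed during the offense (+30%): $303,290 × 1.3 = $394,277.
$394,277 is within the $600,000 maximum.

$394,277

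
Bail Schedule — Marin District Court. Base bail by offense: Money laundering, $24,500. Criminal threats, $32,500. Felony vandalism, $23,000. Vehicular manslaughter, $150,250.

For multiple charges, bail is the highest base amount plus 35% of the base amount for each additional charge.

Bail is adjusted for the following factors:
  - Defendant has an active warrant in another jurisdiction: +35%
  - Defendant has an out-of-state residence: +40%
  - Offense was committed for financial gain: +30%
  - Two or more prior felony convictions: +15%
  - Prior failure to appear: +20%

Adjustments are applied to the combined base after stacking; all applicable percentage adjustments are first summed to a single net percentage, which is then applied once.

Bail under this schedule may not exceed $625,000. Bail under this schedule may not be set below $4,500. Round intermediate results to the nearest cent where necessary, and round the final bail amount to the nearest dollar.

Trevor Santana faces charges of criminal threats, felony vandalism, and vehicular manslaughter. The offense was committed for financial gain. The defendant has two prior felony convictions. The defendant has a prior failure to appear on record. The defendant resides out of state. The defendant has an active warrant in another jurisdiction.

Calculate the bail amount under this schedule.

Base amounts from the schedule: criminal threats $32,500; felony vandalism $23,000; vehicular manslaughter $150,250.
Stacking rule: highest base plus 35% of each additional charge. Highest is vehicular manslaughter at $150,250. Additional: $32,500 × 35% = $11,375; $23,000 × 35% = $8,050. Combined base = $150,250 + $19,425 = $169,675.
Net percentage adjustment: +35% +40% +30% +15% +20% = +140%. $169,675 × 2.4 = $407,220.
$407,220 is within the $625,000 maximum.
$407,220 is at or above the $4,500 minimum.

$407,220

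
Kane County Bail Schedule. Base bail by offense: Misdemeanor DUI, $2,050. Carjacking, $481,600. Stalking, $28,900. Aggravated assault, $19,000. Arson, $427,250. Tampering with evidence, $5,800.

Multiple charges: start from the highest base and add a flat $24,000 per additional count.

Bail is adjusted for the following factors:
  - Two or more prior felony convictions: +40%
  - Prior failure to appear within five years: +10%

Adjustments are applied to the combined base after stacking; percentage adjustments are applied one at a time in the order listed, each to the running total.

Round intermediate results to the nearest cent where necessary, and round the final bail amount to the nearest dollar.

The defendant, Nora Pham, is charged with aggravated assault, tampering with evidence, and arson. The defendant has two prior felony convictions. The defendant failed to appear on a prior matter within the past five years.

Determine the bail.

$731,885

Base amounts from the schedule: aggravated assault $19,000; tampering with evidence $5,800; arson $427,250.
Stacking rule: highest base plus $24,000 per additional charge. Highest is arson at $427,250; 2 additional charges → +$48,000. Combined base = $475,250.
Two or more prior felony convictions (+40%): $475,250 × 1.4 = $665,350.
Prior failure to appear within five years (+10%): $665,350 × 1.1 = $731,885.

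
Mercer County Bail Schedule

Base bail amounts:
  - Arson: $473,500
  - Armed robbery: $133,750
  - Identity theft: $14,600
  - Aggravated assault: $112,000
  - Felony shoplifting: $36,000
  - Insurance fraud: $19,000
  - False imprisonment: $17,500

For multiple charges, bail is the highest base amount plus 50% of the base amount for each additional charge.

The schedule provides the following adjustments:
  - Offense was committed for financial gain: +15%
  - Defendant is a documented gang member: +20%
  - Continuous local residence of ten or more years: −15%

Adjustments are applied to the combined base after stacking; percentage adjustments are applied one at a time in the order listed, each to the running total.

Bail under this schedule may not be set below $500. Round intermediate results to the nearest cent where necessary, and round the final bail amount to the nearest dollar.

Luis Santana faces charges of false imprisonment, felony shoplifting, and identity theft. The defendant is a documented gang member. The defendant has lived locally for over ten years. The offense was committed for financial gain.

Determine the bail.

$61,055

Base amounts from the schedule: false imprisonment $17,500; felony shoplifting $36,000; identity theft $14,600.
Stacking rule: highest base plus 50% of each additional charge. Highest is felony shoplifting at $36,000. Additional: $17,500 × 50% = $8,750; $14,600 × 50% = $7,300. Combined base = $36,000 + $16,050 = $52,050.
Offense was committed for financial gain (+15%): $52,050 × 1.15 = $59,857.50.
Defendant is a documented gang member (+20%): $59,857.50 × 1.2 = $71,829.
Continuous local residence of ten or more years (−15%): $71,829 × 0.85 = $61,054.65.
$61,054.65 is at or above the $500 minimum.
Rounded to the nearest dollar: $61,055.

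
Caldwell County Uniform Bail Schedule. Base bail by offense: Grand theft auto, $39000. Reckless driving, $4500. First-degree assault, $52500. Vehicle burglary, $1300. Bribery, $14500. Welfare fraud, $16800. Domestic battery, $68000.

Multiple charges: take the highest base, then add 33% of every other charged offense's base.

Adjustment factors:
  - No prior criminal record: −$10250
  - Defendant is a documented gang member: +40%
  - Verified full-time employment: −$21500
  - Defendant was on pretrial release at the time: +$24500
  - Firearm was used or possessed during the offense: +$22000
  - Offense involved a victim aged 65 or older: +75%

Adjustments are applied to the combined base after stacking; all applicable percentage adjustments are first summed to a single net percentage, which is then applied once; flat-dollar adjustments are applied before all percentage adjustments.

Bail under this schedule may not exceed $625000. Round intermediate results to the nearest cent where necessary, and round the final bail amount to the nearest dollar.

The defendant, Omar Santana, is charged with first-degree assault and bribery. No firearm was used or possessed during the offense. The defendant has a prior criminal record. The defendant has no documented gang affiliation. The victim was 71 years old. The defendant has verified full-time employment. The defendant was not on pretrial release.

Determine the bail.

Base amounts from the schedule: first-degree assault $52500; bribery $14500.
Stacking rule: highest base plus 33% of each additional charge. Highest is first-degree assault at $52500. Additional: $14500 × 33% = $4785. Combined base = $52500 + $4785 = $57285.
Verified full-time employment (−$21500 flat): $57285 − $21500 = $35785.
Offense involved a victim aged 65 or older (+75%): $35785 × 1.75 = $62623.75.
$62623.75 is within the $625000 maximum.
Rounded to the nearest dollar: $62624.

$62624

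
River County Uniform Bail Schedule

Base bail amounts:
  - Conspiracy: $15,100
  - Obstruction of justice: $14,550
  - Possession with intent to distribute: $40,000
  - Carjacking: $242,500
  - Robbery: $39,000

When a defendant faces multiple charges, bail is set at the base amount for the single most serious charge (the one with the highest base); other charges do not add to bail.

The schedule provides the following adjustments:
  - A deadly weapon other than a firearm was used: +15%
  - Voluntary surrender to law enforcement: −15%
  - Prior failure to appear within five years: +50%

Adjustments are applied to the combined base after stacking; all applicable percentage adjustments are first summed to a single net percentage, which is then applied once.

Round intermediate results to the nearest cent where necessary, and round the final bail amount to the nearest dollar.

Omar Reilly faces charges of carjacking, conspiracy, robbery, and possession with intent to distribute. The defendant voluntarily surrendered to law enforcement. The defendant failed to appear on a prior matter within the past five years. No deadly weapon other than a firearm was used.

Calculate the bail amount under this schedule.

Base amounts from the schedule: carjacking $242,500; conspiracy $15,100; robbery $39,000; possession with intent to distribute $40,000.
Stacking rule: use the highest base only. Highest is carjacking at $242,500. Combined base = $242,500.
Net percentage adjustment: −15% +50% = +35%. $242,500 × 1.35 = $327,375.

$327,375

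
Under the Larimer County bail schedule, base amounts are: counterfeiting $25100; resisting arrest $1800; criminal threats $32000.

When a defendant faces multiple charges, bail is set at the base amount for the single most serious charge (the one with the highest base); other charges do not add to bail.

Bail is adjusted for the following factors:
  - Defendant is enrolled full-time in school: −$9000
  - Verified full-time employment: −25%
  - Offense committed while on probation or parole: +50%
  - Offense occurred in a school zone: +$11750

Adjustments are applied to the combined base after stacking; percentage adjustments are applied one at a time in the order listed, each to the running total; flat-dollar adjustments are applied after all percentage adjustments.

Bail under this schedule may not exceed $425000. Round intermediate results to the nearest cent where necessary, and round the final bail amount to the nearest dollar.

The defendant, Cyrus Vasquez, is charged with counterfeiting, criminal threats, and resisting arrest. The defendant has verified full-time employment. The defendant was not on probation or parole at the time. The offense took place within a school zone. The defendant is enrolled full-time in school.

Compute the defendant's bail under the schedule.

Base amounts from the schedule: counterfeiting $25100; criminal threats $32000; resisting arrest $1800.
Stacking rule: use the highest base only. Highest is criminal threats at $32000. Combined base = $32000.
Verified full-time employment (−25%): $32000 × 0.75 = $24000.
Defendant is enrolled full-time in school (−$9000 flat): $24000 − $9000 = $15000.
Offense occurred in a school zone (+$11750 flat): $15000 + $11750 = $26750.
$26750 is within the $425000 maximum.

$26750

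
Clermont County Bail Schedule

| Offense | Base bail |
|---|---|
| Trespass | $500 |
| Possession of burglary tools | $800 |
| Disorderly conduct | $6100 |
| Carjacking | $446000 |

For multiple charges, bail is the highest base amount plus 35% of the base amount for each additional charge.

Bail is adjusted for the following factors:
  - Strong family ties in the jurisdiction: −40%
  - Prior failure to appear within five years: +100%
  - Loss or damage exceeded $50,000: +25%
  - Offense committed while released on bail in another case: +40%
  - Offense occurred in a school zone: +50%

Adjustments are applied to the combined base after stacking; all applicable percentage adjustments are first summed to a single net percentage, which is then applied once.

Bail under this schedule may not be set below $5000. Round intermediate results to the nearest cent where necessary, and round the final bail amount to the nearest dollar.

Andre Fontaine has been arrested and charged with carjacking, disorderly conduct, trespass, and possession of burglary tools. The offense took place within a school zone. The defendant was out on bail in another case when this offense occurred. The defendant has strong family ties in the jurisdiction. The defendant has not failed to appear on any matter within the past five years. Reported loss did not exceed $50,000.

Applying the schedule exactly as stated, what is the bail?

Base amounts from the schedule: carjacking $446000; disorderly conduct $6100; trespass $500; possession of burglary tools $800.
Stacking rule: highest base plus 35% of each additional charge. Highest is carjacking at $446000. Additional: $6100 × 35% = $2135; $500 × 35% = $175; $800 × 35% = $280. Combined base = $446000 + $2590 = $448590.
Net percentage adjustment: −40% +40% +50% = +50%. $448590 × 1.5 = $672885.
$672885 is at or above the $5000 minimum.

$672885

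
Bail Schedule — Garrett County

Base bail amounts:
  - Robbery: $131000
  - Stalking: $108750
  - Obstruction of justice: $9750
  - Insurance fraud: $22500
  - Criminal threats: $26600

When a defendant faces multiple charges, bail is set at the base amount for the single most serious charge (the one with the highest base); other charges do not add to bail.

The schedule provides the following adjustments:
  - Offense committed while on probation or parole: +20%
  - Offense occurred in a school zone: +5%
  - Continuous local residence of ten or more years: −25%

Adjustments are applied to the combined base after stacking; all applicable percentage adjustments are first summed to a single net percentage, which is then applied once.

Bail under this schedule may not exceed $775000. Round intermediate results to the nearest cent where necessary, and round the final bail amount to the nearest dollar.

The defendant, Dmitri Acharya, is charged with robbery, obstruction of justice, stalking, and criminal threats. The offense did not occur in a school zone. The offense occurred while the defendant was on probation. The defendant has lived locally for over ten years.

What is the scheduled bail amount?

$124450

Base amounts from the schedule: robbery $131000; obstruction of justice $9750; stalking $108750; criminal threats $26600.
Stacking rule: use the highest base only. Highest is robbery at $131000. Combined base = $131000.
Net percentage adjustment: +20% −25% = −5%. $131000 × 0.95 = $124450.
$124450 is within the $775000 maximum.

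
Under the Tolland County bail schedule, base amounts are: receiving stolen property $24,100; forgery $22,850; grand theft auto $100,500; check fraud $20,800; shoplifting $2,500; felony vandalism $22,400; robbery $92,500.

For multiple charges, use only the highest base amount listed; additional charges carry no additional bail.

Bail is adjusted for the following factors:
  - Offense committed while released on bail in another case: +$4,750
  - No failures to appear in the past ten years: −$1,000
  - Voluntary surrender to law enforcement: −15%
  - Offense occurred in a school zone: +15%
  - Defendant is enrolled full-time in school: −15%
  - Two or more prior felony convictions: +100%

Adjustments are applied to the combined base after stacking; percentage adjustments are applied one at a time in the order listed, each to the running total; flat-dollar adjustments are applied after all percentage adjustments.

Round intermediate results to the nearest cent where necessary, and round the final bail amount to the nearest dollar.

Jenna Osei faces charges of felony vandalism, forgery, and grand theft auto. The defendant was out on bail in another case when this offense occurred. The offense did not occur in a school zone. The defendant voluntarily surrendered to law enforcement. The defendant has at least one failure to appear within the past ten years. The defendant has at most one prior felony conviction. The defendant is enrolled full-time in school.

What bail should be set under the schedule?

$77,361

Base amounts from the schedule: felony vandalism $22,400; forgery $22,850; grand theft auto $100,500.
Stacking rule: use the highest base only. Highest is grand theft auto at $100,500. Combined base = $100,500.
Voluntary surrender to law enforcement (−15%): $100,500 × 0.85 = $85,425.
Defendant is enrolled full-time in school (−15%): $85,425 × 0.85 = $72,611.25.
Offense committed while released on bail in another case (+$4,750 flat): $72,611.25 + $4,750 = $77,361.25.
Rounded to the nearest dollar: $77,361.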